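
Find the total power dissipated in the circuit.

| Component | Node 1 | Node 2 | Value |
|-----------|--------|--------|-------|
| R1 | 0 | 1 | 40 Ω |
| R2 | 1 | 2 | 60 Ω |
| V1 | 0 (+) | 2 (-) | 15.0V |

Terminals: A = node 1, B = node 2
Nodal analysis, taking node 2 as the 0 V reference.
Source V1 fixes V_0 = 15 V.
KCL at each unknown node (sum of currents leaving = 0; resistances in Ω):
  Node 1: (V_1 - 15)/40 + (V_1 - 0)/60 = 0
Collecting terms: 0.04167 × V_1 = 0.375  =>  V_1 = 9 V
Power in each resistor, P = (ΔV)²/R:
  P_R1 = (15 - 9)²/40 = 0.9 W
  P_R2 = (9 - 0)²/60 = 1.35 W
P_total = P_R1 + P_R2 = 2.25 W

Final answer: 2.25 W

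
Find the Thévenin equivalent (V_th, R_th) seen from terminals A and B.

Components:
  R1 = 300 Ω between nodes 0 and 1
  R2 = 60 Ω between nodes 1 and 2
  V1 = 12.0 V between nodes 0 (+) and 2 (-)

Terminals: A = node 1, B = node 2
Step 1 — V_th is the open-circuit voltage V_A - V_B (nothing connected across the terminals).
Nodal analysis, taking node 2 as the 0 V reference.
Source V1 fixes V_0 = 12 V.
KCL at each unknown node (sum of currents leaving = 0; resistances in Ω):
  Node 1: (V_1 - 12)/300 + (V_1 - 0)/60 = 0
Collecting terms: 0.02 × V_1 = 0.04  =>  V_1 = 2 V
V_th = V_1 - V_2 = 2 - 0 = 2 V
Step 2 — R_th: zero the source — replace V1 by a short circuit (node 2 merges into node 0) — and find the resistance seen between A (node 1) and B (node 0).
Reduce the network between node 1 (A) and node 0 (B) by series/parallel combination:
  Rp1 = R1 ‖ R2 (parallel, both between nodes 0 and 1) = 1/(1/300 + 1/60) = 50 Ω
R_th = 50 Ω

Final answer: V_th = 2 V, R_th = 50 Ω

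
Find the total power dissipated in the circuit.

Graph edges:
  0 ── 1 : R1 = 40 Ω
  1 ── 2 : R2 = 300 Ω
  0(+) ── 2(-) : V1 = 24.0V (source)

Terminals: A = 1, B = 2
Nodal analysis, taking node 2 as the 0 V reference.
Source V1 fixes V_0 = 24 V.
KCL at each unknown node (sum of currents leaving = 0; resistances in Ω):
  Node 1: (V_1 - 24)/40 + (V_1 - 0)/300 = 0
Collecting terms: 0.02833 × V_1 = 0.6  =>  V_1 = 21.18 V
Power in each resistor, P = (ΔV)²/R:
  P_R1 = (24 - 21.18)²/40 = 0.1993 W
  P_R2 = (21.18 - 0)²/300 = 1.495 W
P_total = P_R1 + P_R2 = 1.694 W

Final answer: 1.694 W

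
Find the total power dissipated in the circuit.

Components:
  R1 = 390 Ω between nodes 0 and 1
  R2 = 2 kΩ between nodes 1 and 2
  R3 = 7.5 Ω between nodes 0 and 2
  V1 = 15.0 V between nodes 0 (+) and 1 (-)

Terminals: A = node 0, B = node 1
Nodal analysis, taking node 1 as the 0 V reference.
Source V1 fixes V_0 = 15 V.
KCL at each unknown node (sum of currents leaving = 0; resistances in Ω):
  Node 2: (V_2 - 0)/2000 + (V_2 - 15)/7.5 = 0
Collecting terms: 0.1338 × V_2 = 2  =>  V_2 = 14.94 V
Power in each resistor, P = (ΔV)²/R:
  P_R1 = (15 - 0)²/390 = 0.5769 W
  P_R2 = (0 - 14.94)²/2000 = 0.1117 W
  P_R3 = (15 - 14.94)²/7.5 = 0.0004187 W
P_total = P_R1 + P_R2 + P_R3 = 0.689 W

Final answer: 0.689 W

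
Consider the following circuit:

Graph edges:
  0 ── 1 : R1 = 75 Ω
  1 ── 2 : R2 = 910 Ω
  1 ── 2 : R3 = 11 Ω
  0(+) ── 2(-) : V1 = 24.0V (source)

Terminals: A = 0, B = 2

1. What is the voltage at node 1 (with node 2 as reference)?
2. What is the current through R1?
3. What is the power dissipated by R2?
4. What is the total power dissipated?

Nodal analysis, taking node 2 as the 0 V reference.
Source V1 fixes V_0 = 24 V.
KCL at each unknown node (sum of currents leaving = 0; resistances in Ω):
  Node 1: (V_1 - 24)/75 + (V_1 - 0)/910 + (V_1 - 0)/11 = 0
Collecting terms: 0.1053 × V_1 = 0.32  =>  V_1 = 3.038 V
Part 1:
  Read off the nodal solution: V_1 = 3.038 V
Part 2:
  I_R1 = (V_0 - V_1)/R1 = (24 - 3.038)/75 = 0.2795 A
  Magnitude: I_R1 = 0.2795 A
Part 3:
  I_R2 = (V_1 - V_2)/R2 = (3.038 - 0)/910 = 0.003338 A
  P_R2 = I_R2² × R2 = (0.003338)² × 910 = 0.01014 W
Part 4:
  Power in each resistor, P = (ΔV)²/R:
    P_R1 = (24 - 3.038)²/75 = 5.859 W
    P_R2 = (3.038 - 0)²/910 = 0.01014 W
    P_R3 = (3.038 - 0)²/11 = 0.8389 W
  P_total = P_R1 + P_R2 + P_R3 = 6.708 W

Final answers:
1. V_1 = 3.038 V
2. I_R1 = 0.2795 A
3. P_R2 = 0.01014 W
4. P_total = 6.708 W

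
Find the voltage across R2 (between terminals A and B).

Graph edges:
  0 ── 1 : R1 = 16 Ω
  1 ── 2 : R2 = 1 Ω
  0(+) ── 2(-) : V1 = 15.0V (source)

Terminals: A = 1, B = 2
R1 and R2 are in series across V1 (node 0 → node 1 → node 2), and the output A–B is taken across R2, so this is a voltage divider.
Series current: I = V1/(R1 + R2) = 15/(16 + 1) = 15/17 = 0.8824 A
V_R2 = I × R2 = V1 × R2/(R1 + R2) = 15 × 1/17 = 0.8824 V

Final answer: 0.8824 V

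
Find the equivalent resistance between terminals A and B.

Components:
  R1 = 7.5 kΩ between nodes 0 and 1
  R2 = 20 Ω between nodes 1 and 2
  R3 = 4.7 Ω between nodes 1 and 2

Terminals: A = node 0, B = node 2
Reduce the network between node 0 (A) and node 2 (B) by series/parallel combination:
  Rp1 = R2 ‖ R3 (parallel, both between nodes 1 and 2) = 1/(1/20 + 1/4.7) = 3.806 Ω
  Rs1 = R1 + Rp1 (series, joined only at node 1) = 7500 + 3.806 = 7504 Ω
R_eq = 7.504 kΩ

Final answer: 7.504 kΩ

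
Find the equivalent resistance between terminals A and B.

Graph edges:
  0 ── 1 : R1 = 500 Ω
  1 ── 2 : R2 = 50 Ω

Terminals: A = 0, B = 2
Reduce the network between node 0 (A) and node 2 (B) by series/parallel combination:
  Rs1 = R1 + R2 (series, joined only at node 1) = 500 + 50 = 550 Ω
R_eq = 550 Ω

Final answer: 550 Ω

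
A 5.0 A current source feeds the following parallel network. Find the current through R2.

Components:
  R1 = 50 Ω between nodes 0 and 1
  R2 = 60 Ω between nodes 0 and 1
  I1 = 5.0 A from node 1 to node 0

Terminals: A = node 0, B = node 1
All resistors sit directly between nodes 0 and 1, so they are in parallel and share one voltage V; the full source current 5 A splits among them.
1/R_par = 1/50 + 1/60 = 0.03667 S  =>  R_par = 27.27 Ω
V = I × R_par = 5 × 27.27 = 136.4 V
I_R2 = V/R2 = 136.4/60 = 2.273 A

Final answer: 2.273 A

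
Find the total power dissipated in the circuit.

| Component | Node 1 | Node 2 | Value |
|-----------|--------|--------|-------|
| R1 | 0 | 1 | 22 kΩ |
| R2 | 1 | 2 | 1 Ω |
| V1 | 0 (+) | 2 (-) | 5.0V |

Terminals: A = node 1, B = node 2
Nodal analysis, taking node 2 as the 0 V reference.
Source V1 fixes V_0 = 5 V.
KCL at each unknown node (sum of currents leaving = 0; resistances in Ω):
  Node 1: (V_1 - 5)/22000 + (V_1 - 0)/1 = 0
Collecting terms: 1 × V_1 = 0.0002273  =>  V_1 = 0.0002273 V
Power in each resistor, P = (ΔV)²/R:
  P_R1 = (5 - 0.0002273)²/22000 = 0.001136 W
  P_R2 = (0.0002273 - 0)²/1 = 0.00000005165 W
P_total = P_R1 + P_R2 = 0.001136 W

Final answer: 0.001136 W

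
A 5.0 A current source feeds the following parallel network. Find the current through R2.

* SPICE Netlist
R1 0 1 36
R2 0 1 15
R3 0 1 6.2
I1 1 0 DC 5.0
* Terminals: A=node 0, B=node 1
All resistors sit directly between nodes 0 and 1, so they are in parallel and share one voltage V; the full source current 5 A splits among them.
1/R_par = 1/36 + 1/15 + 1/6.2 = 0.2557 S  =>  R_par = 3.91 Ω
V = I × R_par = 5 × 3.91 = 19.55 V
I_R2 = V/R2 = 19.55/15 = 1.303 A

Final answer: 1.303 A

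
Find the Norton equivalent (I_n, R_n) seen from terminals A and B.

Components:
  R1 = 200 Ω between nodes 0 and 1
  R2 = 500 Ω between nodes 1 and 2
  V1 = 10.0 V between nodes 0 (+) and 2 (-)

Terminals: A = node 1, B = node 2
Find the Thévenin equivalent first; then I_n = V_th/R_th and R_n = R_th.
Step 1 — V_th is the open-circuit voltage V_A - V_B (nothing connected across the terminals).
Nodal analysis, taking node 2 as the 0 V reference.
Source V1 fixes V_0 = 10 V.
KCL at each unknown node (sum of currents leaving = 0; resistances in Ω):
  Node 1: (V_1 - 10)/200 + (V_1 - 0)/500 = 0
Collecting terms: 0.007 × V_1 = 0.05  =>  V_1 = 7.143 V
V_th = V_1 - V_2 = 7.143 - 0 = 7.143 V
Step 2 — R_th: zero the source — replace V1 by a short circuit (node 2 merges into node 0) — and find the resistance seen between A (node 1) and B (node 0).
Reduce the network between node 1 (A) and node 0 (B) by series/parallel combination:
  Rp1 = R1 ‖ R2 (parallel, both between nodes 0 and 1) = 1/(1/200 + 1/500) = 142.9 Ω
R_th = 142.9 Ω
I_n = V_th/R_th = 7.143/142.9 = 0.05 A, and R_n = R_th = 142.9 Ω

Final answer: I_n = 0.05 A, R_n = 142.9 Ω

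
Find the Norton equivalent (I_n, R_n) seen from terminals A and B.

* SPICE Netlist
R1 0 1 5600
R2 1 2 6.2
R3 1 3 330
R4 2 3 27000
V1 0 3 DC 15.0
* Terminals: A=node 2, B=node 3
Find the Thévenin equivalent first; then I_n = V_th/R_th and R_n = R_th.
Step 1 — V_th is the open-circuit voltage V_A - V_B (nothing connected across the terminals).
Nodal analysis, taking node 3 as the 0 V reference.
Source V1 fixes V_0 = 15 V.
KCL at each unknown node (sum of currents leaving = 0; resistances in Ω):
  Node 1: (V_1 - 15)/5600 + (V_1 - V_2)/6.2 + (V_1 - 0)/330 = 0
  Node 2: (V_2 - V_1)/6.2 + (V_2 - 0)/27000 = 0
Collecting terms (coefficients in siemens):
  0.1645·V_1 - 0.1613·V_2 = 0.002679
  0.1613·V_2 - 0.1613·V_1 = 0
Determinant D = (0.1645)(0.1613) - (-0.1613)(-0.1613) = 0.0005237
V_1 = [(0.002679)(0.1613) - (-0.1613)(0)]/D = 0.8252 V
V_2 = [(0.1645)(0) - (0.002679)(-0.1613)]/D = 0.825 V
V_th = V_2 - V_3 = 0.825 - 0 = 0.825 V
Step 2 — R_th: zero the source — replace V1 by a short circuit (node 3 merges into node 0) — and find the resistance seen between A (node 2) and B (node 0).
Reduce the network between node 2 (A) and node 0 (B) by series/parallel combination:
  Rp1 = R1 ‖ R3 (parallel, both between nodes 0 and 1) = 1/(1/5600 + 1/330) = 311.6 Ω
  Rs1 = R2 + Rp1 (series, joined only at node 1) = 6.2 + 311.6 = 317.8 Ω
  Rp2 = R4 ‖ Rs1 (parallel, both between nodes 0 and 2) = 1/(1/27000 + 1/317.8) = 314.1 Ω
R_th = 314.1 Ω
I_n = V_th/R_th = 0.825/314.1 = 0.002626 A, and R_n = R_th = 314.1 Ω

Final answer: I_n = 0.002626 A, R_n = 314.1 Ω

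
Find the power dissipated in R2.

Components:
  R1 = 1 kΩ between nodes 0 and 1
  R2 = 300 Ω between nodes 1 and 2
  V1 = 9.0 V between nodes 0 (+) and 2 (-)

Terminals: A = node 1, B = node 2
Nodal analysis, taking node 2 as the 0 V reference.
Source V1 fixes V_0 = 9 V.
KCL at each unknown node (sum of currents leaving = 0; resistances in Ω):
  Node 1: (V_1 - 9)/1000 + (V_1 - 0)/300 = 0
Collecting terms: 0.004333 × V_1 = 0.009  =>  V_1 = 2.077 V
I_R2 = (V_1 - V_2)/R2 = (2.077 - 0)/300 = 0.006923 A
P_R2 = I_R2² × R2 = (0.006923)² × 300 = 0.01438 W

Final answer: 0.01438 W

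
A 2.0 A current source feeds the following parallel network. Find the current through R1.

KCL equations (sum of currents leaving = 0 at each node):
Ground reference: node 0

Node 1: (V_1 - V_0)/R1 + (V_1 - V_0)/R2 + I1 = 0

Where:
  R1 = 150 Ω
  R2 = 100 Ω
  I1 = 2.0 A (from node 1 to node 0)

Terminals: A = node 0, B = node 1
All resistors sit directly between nodes 0 and 1, so they are in parallel and share one voltage V; the full source current 2 A splits among them.
1/R_par = 1/150 + 1/100 = 0.01667 S  =>  R_par = 60 Ω
V = I × R_par = 2 × 60 = 120 V
I_R1 = V/R1 = 120/150 = 0.8 A

Final answer: 0.8 A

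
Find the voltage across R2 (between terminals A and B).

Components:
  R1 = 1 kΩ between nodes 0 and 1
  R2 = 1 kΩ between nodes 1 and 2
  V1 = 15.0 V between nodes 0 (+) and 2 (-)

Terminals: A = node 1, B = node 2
R1 and R2 are in series across V1 (node 0 → node 1 → node 2), and the output A–B is taken across R2, so this is a voltage divider.
Series current: I = V1/(R1 + R2) = 15/(1000 + 1000) = 15/2000 = 0.0075 A
V_R2 = I × R2 = V1 × R2/(R1 + R2) = 15 × 1000/2000 = 7.5 V

Final answer: 7.5 V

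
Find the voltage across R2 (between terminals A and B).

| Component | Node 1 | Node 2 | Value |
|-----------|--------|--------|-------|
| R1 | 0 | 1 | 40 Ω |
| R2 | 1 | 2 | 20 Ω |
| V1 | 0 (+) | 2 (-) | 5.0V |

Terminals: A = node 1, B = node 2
R1 and R2 are in series across V1 (node 0 → node 1 → node 2), and the output A–B is taken across R2, so this is a voltage divider.
Series current: I = V1/(R1 + R2) = 5/(40 + 20) = 5/60 = 0.08333 A
V_R2 = I × R2 = V1 × R2/(R1 + R2) = 5 × 20/60 = 1.667 V

Final answer: 1.667 V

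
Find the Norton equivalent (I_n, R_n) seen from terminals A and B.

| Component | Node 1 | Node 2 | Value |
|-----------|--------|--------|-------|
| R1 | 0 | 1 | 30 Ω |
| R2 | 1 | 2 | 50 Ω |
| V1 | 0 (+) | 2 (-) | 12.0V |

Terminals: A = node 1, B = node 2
Find the Thévenin equivalent first; then I_n = V_th/R_th and R_n = R_th.
Step 1 — V_th is the open-circuit voltage V_A - V_B (nothing connected across the terminals).
Nodal analysis, taking node 2 as the 0 V reference.
Source V1 fixes V_0 = 12 V.
KCL at each unknown node (sum of currents leaving = 0; resistances in Ω):
  Node 1: (V_1 - 12)/30 + (V_1 - 0)/50 = 0
Collecting terms: 0.05333 × V_1 = 0.4  =>  V_1 = 7.5 V
V_th = V_1 - V_2 = 7.5 - 0 = 7.5 V
Step 2 — R_th: zero the source — replace V1 by a short circuit (node 2 merges into node 0) — and find the resistance seen between A (node 1) and B (node 0).
Reduce the network between node 1 (A) and node 0 (B) by series/parallel combination:
  Rp1 = R1 ‖ R2 (parallel, both between nodes 0 and 1) = 1/(1/30 + 1/50) = 18.75 Ω
R_th = 18.75 Ω
I_n = V_th/R_th = 7.5/18.75 = 0.4 A, and R_n = R_th = 18.75 Ω

Final answer: I_n = 0.4 A, R_n = 18.75 Ω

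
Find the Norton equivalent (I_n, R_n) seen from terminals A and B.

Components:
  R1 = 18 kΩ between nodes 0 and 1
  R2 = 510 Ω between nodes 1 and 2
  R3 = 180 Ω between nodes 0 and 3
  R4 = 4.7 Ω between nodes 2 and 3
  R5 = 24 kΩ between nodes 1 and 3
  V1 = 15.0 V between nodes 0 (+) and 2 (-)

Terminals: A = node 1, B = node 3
Find the Thévenin equivalent first; then I_n = V_th/R_th and R_n = R_th.
Step 1 — V_th is the open-circuit voltage V_A - V_B (nothing connected across the terminals).
Nodal analysis, taking node 2 as the 0 V reference.
Source V1 fixes V_0 = 15 V.
KCL at each unknown node (sum of currents leaving = 0; resistances in Ω):
  Node 1: (V_1 - 15)/18000 + (V_1 - 0)/510 + (V_1 - V_3)/24000 = 0
  Node 3: (V_3 - 15)/180 + (V_3 - 0)/4.7 + (V_3 - V_1)/24000 = 0
Collecting terms (coefficients in siemens):
  0.002058·V_1 - 0.00004167·V_3 = 0.0008333
  0.2184·V_3 - 0.00004167·V_1 = 0.08333
Determinant D = (0.002058)(0.2184) - (-0.00004167)(-0.00004167) = 0.0004494
V_1 = [(0.0008333)(0.2184) - (-0.00004167)(0.08333)]/D = 0.4127 V
V_3 = [(0.002058)(0.08333) - (0.0008333)(-0.00004167)]/D = 0.3817 V
V_th = V_1 - V_3 = 0.4127 - 0.3817 = 0.03094 V
Step 2 — R_th: zero the source — replace V1 by a short circuit (node 2 merges into node 0) — and find the resistance seen between A (node 1) and B (node 3).
Reduce the network between node 1 (A) and node 3 (B) by series/parallel combination:
  Rp1 = R1 ‖ R2 (parallel, both between nodes 0 and 1) = 1/(1/18000 + 1/510) = 495.9 Ω
  Rp2 = R3 ‖ R4 (parallel, both between nodes 0 and 3) = 1/(1/180 + 1/4.7) = 4.58 Ω
  Rs1 = Rp1 + Rp2 (series, joined only at node 0) = 495.9 + 4.58 = 500.5 Ω
  Rp3 = R5 ‖ Rs1 (parallel, both between nodes 1 and 3) = 1/(1/24000 + 1/500.5) = 490.3 Ω
R_th = 490.3 Ω
I_n = V_th/R_th = 0.03094/490.3 = 0.00006311 A, and R_n = R_th = 490.3 Ω

Final answer: I_n = 6.311e-05 A, R_n = 490.3 Ω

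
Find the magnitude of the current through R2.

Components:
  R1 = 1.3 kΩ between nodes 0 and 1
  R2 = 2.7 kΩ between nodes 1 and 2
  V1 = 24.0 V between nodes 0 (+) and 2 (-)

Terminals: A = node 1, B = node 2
Nodal analysis, taking node 2 as the 0 V reference.
Source V1 fixes V_0 = 24 V.
KCL at each unknown node (sum of currents leaving = 0; resistances in Ω):
  Node 1: (V_1 - 24)/1300 + (V_1 - 0)/2700 = 0
Collecting terms: 0.00114 × V_1 = 0.01846  =>  V_1 = 16.2 V
I_R2 = (V_1 - V_2)/R2 = (16.2 - 0)/2700 = 0.006 A
|I_R2| = 0.006 A

Final answer: |I_R2| = 0.006 A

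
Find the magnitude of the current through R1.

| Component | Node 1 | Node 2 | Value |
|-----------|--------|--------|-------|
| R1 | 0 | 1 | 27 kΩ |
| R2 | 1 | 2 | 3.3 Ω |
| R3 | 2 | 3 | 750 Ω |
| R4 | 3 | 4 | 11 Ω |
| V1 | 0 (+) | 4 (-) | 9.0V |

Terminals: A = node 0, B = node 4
Nodal analysis, taking node 4 as the 0 V reference.
Source V1 fixes V_0 = 9 V.
KCL at each unknown node (sum of currents leaving = 0; resistances in Ω):
  Node 1: (V_1 - 9)/27000 + (V_1 - V_2)/3.3 = 0
  Node 2: (V_2 - V_1)/3.3 + (V_2 - V_3)/750 = 0
  Node 3: (V_3 - V_2)/750 + (V_3 - 0)/11 = 0
Collecting terms (coefficients in siemens):
  0.3031·V_1 - 0.303·V_2 = 0.0003333
  0.3044·V_2 - 0.303·V_1 - 0.001333·V_3 = 0
  0.09224·V_3 - 0.001333·V_2 = 0
Solving these 3 simultaneous equations (Gaussian elimination) gives:
  V_1 = 0.2478 V, V_2 = 0.2467 V, V_3 = 0.003566 V
I_R1 = (V_0 - V_1)/R1 = (9 - 0.2478)/27000 = 0.0003242 A
|I_R1| = 0.0003242 A

Final answer: |I_R1| = 0.0003242 A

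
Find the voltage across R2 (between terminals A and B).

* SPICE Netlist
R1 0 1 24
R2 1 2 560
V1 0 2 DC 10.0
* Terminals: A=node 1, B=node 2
R1 and R2 are in series across V1 (node 0 → node 1 → node 2), and the output A–B is taken across R2, so this is a voltage divider.
Series current: I = V1/(R1 + R2) = 10/(24 + 560) = 10/584 = 0.01712 A
V_R2 = I × R2 = V1 × R2/(R1 + R2) = 10 × 560/584 = 9.589 V

Final answer: 9.589 V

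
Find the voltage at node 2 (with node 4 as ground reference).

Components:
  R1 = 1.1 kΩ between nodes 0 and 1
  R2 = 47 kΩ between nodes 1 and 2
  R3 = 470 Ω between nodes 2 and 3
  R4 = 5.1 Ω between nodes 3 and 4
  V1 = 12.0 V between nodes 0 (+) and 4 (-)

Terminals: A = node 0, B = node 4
Nodal analysis, taking node 4 as the 0 V reference.
Source V1 fixes V_0 = 12 V.
KCL at each unknown node (sum of currents leaving = 0; resistances in Ω):
  Node 1: (V_1 - 12)/1100 + (V_1 - V_2)/47000 = 0
  Node 2: (V_2 - V_1)/47000 + (V_2 - V_3)/470 = 0
  Node 3: (V_3 - V_2)/470 + (V_3 - 0)/5.1 = 0
Collecting terms (coefficients in siemens):
  0.0009304·V_1 - 0.00002128·V_2 = 0.01091
  0.002149·V_2 - 0.00002128·V_1 - 0.002128·V_3 = 0
  0.1982·V_3 - 0.002128·V_2 = 0
Solving these 3 simultaneous equations (Gaussian elimination) gives:
  V_1 = 11.73 V, V_2 = 0.1174 V, V_3 = 0.00126 V
The requested potential is V_2 = 0.1174 V.

Final answer: V_2 = 0.1174 V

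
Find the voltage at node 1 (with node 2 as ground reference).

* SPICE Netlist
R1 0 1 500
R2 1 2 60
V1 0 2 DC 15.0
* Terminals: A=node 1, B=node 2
Nodal analysis, taking node 2 as the 0 V reference.
Source V1 fixes V_0 = 15 V.
KCL at each unknown node (sum of currents leaving = 0; resistances in Ω):
  Node 1: (V_1 - 15)/500 + (V_1 - 0)/60 = 0
Collecting terms: 0.01867 × V_1 = 0.03  =>  V_1 = 1.607 V
The requested potential is V_1 = 1.607 V.

Final answer: V_1 = 1.607 V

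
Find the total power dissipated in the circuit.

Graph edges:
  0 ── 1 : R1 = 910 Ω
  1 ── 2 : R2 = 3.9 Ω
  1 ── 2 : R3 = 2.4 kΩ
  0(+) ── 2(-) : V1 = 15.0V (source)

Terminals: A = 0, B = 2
Nodal analysis, taking node 2 as the 0 V reference.
Source V1 fixes V_0 = 15 V.
KCL at each unknown node (sum of currents leaving = 0; resistances in Ω):
  Node 1: (V_1 - 15)/910 + (V_1 - 0)/3.9 + (V_1 - 0)/2400 = 0
Collecting terms: 0.2579 × V_1 = 0.01648  =>  V_1 = 0.06391 V
Power in each resistor, P = (ΔV)²/R:
  P_R1 = (15 - 0.06391)²/910 = 0.2452 W
  P_R2 = (0.06391 - 0)²/3.9 = 0.001047 W
  P_R3 = (0.06391 - 0)²/2400 = 0.000001702 W
P_total = P_R1 + P_R2 + P_R3 = 0.2462 W

Final answer: 0.2462 W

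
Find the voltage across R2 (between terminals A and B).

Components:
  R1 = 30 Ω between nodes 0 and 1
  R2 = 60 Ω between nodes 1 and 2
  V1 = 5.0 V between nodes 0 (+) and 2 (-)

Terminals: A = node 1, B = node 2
R1 and R2 are in series across V1 (node 0 → node 1 → node 2), and the output A–B is taken across R2, so this is a voltage divider.
Series current: I = V1/(R1 + R2) = 5/(30 + 60) = 5/90 = 0.05556 A
V_R2 = I × R2 = V1 × R2/(R1 + R2) = 5 × 60/90 = 3.333 V

Final answer: 3.333 V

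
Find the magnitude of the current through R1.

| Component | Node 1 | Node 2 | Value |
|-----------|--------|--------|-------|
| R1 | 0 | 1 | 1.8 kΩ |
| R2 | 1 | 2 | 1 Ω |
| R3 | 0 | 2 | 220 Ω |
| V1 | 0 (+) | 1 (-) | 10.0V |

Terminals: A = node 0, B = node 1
Nodal analysis, taking node 1 as the 0 V reference.
Source V1 fixes V_0 = 10 V.
KCL at each unknown node (sum of currents leaving = 0; resistances in Ω):
  Node 2: (V_2 - 0)/1 + (V_2 - 10)/220 = 0
Collecting terms: 1.005 × V_2 = 0.04545  =>  V_2 = 0.04525 V
I_R1 = (V_0 - V_1)/R1 = (10 - 0)/1800 = 0.005556 A
|I_R1| = 0.005556 A

Final answer: |I_R1| = 0.005556 A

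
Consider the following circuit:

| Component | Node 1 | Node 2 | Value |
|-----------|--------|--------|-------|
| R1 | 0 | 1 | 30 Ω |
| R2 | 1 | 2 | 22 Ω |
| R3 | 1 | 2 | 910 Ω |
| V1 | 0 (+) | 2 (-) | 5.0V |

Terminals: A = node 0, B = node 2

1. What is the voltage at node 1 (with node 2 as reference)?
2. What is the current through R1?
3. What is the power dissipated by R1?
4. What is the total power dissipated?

Nodal analysis, taking node 2 as the 0 V reference.
Source V1 fixes V_0 = 5 V.
KCL at each unknown node (sum of currents leaving = 0; resistances in Ω):
  Node 1: (V_1 - 5)/30 + (V_1 - 0)/22 + (V_1 - 0)/910 = 0
Collecting terms: 0.07989 × V_1 = 0.1667  =>  V_1 = 2.086 V
Part 1:
  Read off the nodal solution: V_1 = 2.086 V
Part 2:
  I_R1 = (V_0 - V_1)/R1 = (5 - 2.086)/30 = 0.09712 A
  Magnitude: I_R1 = 0.09712 A
Part 3:
  I_R1 = (V_0 - V_1)/R1 = (5 - 2.086)/30 = 0.09712 A
  P_R1 = I_R1² × R1 = (0.09712)² × 30 = 0.283 W
Part 4:
  Power in each resistor, P = (ΔV)²/R:
    P_R1 = (5 - 2.086)²/30 = 0.283 W
    P_R2 = (2.086 - 0)²/22 = 0.1978 W
    P_R3 = (2.086 - 0)²/910 = 0.004783 W
  P_total = P_R1 + P_R2 + P_R3 = 0.4856 W

Final answers:
1. V_1 = 2.086 V
2. I_R1 = 0.09712 A
3. P_R1 = 0.283 W
4. P_total = 0.4856 W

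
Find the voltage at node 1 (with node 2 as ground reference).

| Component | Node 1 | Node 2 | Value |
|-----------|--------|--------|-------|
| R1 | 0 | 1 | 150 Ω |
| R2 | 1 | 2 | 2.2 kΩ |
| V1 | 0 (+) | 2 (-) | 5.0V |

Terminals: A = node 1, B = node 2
Nodal analysis, taking node 2 as the 0 V reference.
Source V1 fixes V_0 = 5 V.
KCL at each unknown node (sum of currents leaving = 0; resistances in Ω):
  Node 1: (V_1 - 5)/150 + (V_1 - 0)/2200 = 0
Collecting terms: 0.007121 × V_1 = 0.03333  =>  V_1 = 4.681 V
The requested potential is V_1 = 4.681 V.

Final answer: V_1 = 4.681 V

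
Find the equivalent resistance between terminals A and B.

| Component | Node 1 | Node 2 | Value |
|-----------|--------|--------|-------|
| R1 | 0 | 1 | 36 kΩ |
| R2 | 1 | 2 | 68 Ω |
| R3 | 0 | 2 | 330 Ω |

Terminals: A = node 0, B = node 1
Reduce the network between node 0 (A) and node 1 (B) by series/parallel combination:
  Rs1 = R3 + R2 (series, joined only at node 2) = 330 + 68 = 398 Ω
  Rp1 = R1 ‖ Rs1 (parallel, both between nodes 0 and 1) = 1/(1/36000 + 1/398) = 393.6 Ω
R_eq = 393.6 Ω

Final answer: 393.6 Ω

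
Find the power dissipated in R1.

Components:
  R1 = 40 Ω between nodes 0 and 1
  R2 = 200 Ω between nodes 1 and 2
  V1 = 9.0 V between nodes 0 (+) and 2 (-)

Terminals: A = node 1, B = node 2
Nodal analysis, taking node 2 as the 0 V reference.
Source V1 fixes V_0 = 9 V.
KCL at each unknown node (sum of currents leaving = 0; resistances in Ω):
  Node 1: (V_1 - 9)/40 + (V_1 - 0)/200 = 0
Collecting terms: 0.03 × V_1 = 0.225  =>  V_1 = 7.5 V
I_R1 = (V_0 - V_1)/R1 = (9 - 7.5)/40 = 0.0375 A
P_R1 = I_R1² × R1 = (0.0375)² × 40 = 0.05625 W

Final answer: 0.05625 W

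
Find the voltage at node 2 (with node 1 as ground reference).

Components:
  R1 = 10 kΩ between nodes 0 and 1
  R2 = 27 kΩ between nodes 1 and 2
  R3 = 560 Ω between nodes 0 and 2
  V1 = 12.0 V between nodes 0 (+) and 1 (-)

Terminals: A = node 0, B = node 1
Nodal analysis, taking node 1 as the 0 V reference.
Source V1 fixes V_0 = 12 V.
KCL at each unknown node (sum of currents leaving = 0; resistances in Ω):
  Node 2: (V_2 - 0)/27000 + (V_2 - 12)/560 = 0
Collecting terms: 0.001823 × V_2 = 0.02143  =>  V_2 = 11.76 V
The requested potential is V_2 = 11.76 V.

Final answer: V_2 = 11.76 V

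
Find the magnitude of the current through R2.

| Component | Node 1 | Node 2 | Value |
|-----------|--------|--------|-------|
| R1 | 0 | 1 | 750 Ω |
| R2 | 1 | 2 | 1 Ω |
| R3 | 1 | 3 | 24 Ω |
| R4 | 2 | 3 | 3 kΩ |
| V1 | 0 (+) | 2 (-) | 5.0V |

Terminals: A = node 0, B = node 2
Nodal analysis, taking node 2 as the 0 V reference.
Source V1 fixes V_0 = 5 V.
KCL at each unknown node (sum of currents leaving = 0; resistances in Ω):
  Node 1: (V_1 - 5)/750 + (V_1 - 0)/1 + (V_1 - V_3)/24 = 0
  Node 3: (V_3 - V_1)/24 + (V_3 - 0)/3000 = 0
Collecting terms (coefficients in siemens):
  1.043·V_1 - 0.04167·V_3 = 0.006667
  0.042·V_3 - 0.04167·V_1 = 0
Determinant D = (1.043)(0.042) - (-0.04167)(-0.04167) = 0.04207
V_1 = [(0.006667)(0.042) - (-0.04167)(0)]/D = 0.006656 V
V_3 = [(1.043)(0) - (0.006667)(-0.04167)]/D = 0.006603 V
I_R2 = (V_1 - V_2)/R2 = (0.006656 - 0)/1 = 0.006656 A
|I_R2| = 0.006656 A

Final answer: |I_R2| = 0.006656 A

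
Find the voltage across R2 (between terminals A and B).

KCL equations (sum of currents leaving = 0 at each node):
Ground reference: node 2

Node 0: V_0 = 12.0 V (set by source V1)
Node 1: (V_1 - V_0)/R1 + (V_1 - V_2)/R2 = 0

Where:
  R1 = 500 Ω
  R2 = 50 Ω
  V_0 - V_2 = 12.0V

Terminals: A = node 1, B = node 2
R1 and R2 are in series across V1 (node 0 → node 1 → node 2), and the output A–B is taken across R2, so this is a voltage divider.
Series current: I = V1/(R1 + R2) = 12/(500 + 50) = 12/550 = 0.02182 A
V_R2 = I × R2 = V1 × R2/(R1 + R2) = 12 × 50/550 = 1.091 V

Final answer: 1.091 V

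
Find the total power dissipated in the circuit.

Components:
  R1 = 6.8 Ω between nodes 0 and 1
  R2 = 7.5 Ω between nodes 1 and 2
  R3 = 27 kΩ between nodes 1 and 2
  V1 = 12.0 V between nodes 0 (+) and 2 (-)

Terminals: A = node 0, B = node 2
Nodal analysis, taking node 2 as the 0 V reference.
Source V1 fixes V_0 = 12 V.
KCL at each unknown node (sum of currents leaving = 0; resistances in Ω):
  Node 1: (V_1 - 12)/6.8 + (V_1 - 0)/7.5 + (V_1 - 0)/27000 = 0
Collecting terms: 0.2804 × V_1 = 1.765  =>  V_1 = 6.293 V
Power in each resistor, P = (ΔV)²/R:
  P_R1 = (12 - 6.293)²/6.8 = 4.79 W
  P_R2 = (6.293 - 0)²/7.5 = 5.28 W
  P_R3 = (6.293 - 0)²/27000 = 0.001467 W
P_total = P_R1 + P_R2 + P_R3 = 10.07 W

Final answer: 10.07 W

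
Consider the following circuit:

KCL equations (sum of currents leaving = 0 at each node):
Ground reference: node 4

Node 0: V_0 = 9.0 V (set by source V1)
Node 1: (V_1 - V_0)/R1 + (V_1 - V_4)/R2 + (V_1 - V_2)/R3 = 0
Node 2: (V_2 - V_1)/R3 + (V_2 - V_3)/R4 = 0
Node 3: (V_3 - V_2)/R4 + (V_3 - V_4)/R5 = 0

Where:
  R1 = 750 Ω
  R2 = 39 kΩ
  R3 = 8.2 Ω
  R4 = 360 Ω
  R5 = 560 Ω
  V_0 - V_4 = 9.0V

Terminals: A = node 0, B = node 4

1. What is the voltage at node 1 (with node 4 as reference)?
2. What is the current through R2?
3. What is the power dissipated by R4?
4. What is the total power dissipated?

Nodal analysis, taking node 4 as the 0 V reference.
Source V1 fixes V_0 = 9 V.
KCL at each unknown node (sum of currents leaving = 0; resistances in Ω):
  Node 1: (V_1 - 9)/750 + (V_1 - 0)/39000 + (V_1 - V_2)/8.2 = 0
  Node 2: (V_2 - V_1)/8.2 + (V_2 - V_3)/360 = 0
  Node 3: (V_3 - V_2)/360 + (V_3 - 0)/560 = 0
Collecting terms (coefficients in siemens):
  0.1233·V_1 - 0.122·V_2 = 0.012
  0.1247·V_2 - 0.122·V_1 - 0.002778·V_3 = 0
  0.004563·V_3 - 0.002778·V_2 = 0
Solving these 3 simultaneous equations (Gaussian elimination) gives:
  V_1 = 4.925 V, V_2 = 4.882 V, V_3 = 2.972 V
Part 1:
  Read off the nodal solution: V_1 = 4.925 V
Part 2:
  I_R2 = (V_1 - V_4)/R2 = (4.925 - 0)/39000 = 0.0001263 A
  Magnitude: I_R2 = 0.0001263 A
Part 3:
  I_R4 = (V_2 - V_3)/R4 = (4.882 - 2.972)/360 = 0.005306 A
  P_R4 = I_R4² × R4 = (0.005306)² × 360 = 0.01014 W
Part 4:
  Power in each resistor, P = (ΔV)²/R:
    P_R1 = (9 - 4.925)²/750 = 0.02214 W
    P_R2 = (4.925 - 0)²/39000 = 0.0006221 W
    P_R3 = (4.925 - 4.882)²/8.2 = 0.0002309 W
    P_R4 = (4.882 - 2.972)²/360 = 0.01014 W
    P_R5 = (2.972 - 0)²/560 = 0.01577 W
  P_total = P_R1 + P_R2 + P_R3 + P_R4 + P_R5 = 0.04889 W

Final answers:
1. V_1 = 4.925 V
2. I_R2 = 0.0001263 A
3. P_R4 = 0.01014 W
4. P_total = 0.04889 W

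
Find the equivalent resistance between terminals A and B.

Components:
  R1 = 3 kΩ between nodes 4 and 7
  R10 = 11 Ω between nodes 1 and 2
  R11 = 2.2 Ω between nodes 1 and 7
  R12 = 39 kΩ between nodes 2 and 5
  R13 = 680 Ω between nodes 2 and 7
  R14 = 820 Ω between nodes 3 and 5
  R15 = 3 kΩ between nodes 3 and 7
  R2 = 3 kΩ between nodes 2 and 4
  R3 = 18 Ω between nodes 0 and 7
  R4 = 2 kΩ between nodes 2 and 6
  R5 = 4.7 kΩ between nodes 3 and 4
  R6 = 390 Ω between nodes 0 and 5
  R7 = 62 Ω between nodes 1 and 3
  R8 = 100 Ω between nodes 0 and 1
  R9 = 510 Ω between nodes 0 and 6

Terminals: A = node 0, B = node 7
The network is not a plain series/parallel combination. Inject a 1 A test current into terminal A (node 0) and return it from terminal B (node 7); then R_eq = V_A / (1 A).
Nodal analysis, taking node 7 as the 0 V reference.
Current source I_test pushes 1 A into node 0 and draws it out of node 7.
KCL at each unknown node (sum of currents leaving = 0; resistances in Ω):
  Node 0: (V_0 - 0)/18 + (V_0 - V_5)/390 + (V_0 - V_1)/100 + (V_0 - V_6)/510 - 1 = 0
  Node 1: (V_1 - V_0)/100 + (V_1 - V_3)/62 + (V_1 - V_2)/11 + (V_1 - 0)/2.2 = 0
  Node 2: (V_2 - V_1)/11 + (V_2 - V_4)/3000 + (V_2 - V_6)/2000 + (V_2 - V_5)/39000 + (V_2 - 0)/680 = 0
  Node 3: (V_3 - V_1)/62 + (V_3 - V_4)/4700 + (V_3 - V_5)/820 + (V_3 - 0)/3000 = 0
  Node 4: (V_4 - V_2)/3000 + (V_4 - V_3)/4700 + (V_4 - 0)/3000 = 0
  Node 5: (V_5 - V_0)/390 + (V_5 - V_2)/39000 + (V_5 - V_3)/820 = 0
  Node 6: (V_6 - V_0)/510 + (V_6 - V_2)/2000 = 0
Collecting terms (coefficients in siemens):
  0.07008·V_0 - 0.01·V_1 - 0.002564·V_5 - 0.001961·V_6 = 1
  0.5716·V_1 - 0.01·V_0 - 0.09091·V_2 - 0.01613·V_3 = 0
  0.09324·V_2 - 0.09091·V_1 - 0.0003333·V_4 - 0.00002564·V_5 - 0.0005·V_6 = 0
  0.01789·V_3 - 0.01613·V_1 - 0.0002128·V_4 - 0.00122·V_5 = 0
  0.0008794·V_4 - 0.0003333·V_2 - 0.0002128·V_3 = 0
  0.003809·V_5 - 0.002564·V_0 - 0.00002564·V_2 - 0.00122·V_3 = 0
  0.002461·V_6 - 0.001961·V_0 - 0.0005·V_2 = 0
Solving these 7 simultaneous equations (Gaussian elimination) gives:
  V_0 = 15.04 V, V_1 = 0.3592 V, V_2 = 0.4193 V, V_3 = 1.042 V
  V_4 = 0.4109 V, V_5 = 10.46 V, V_6 = 12.07 V
R_eq = V_0 / 1 A = 15.04 Ω

Final answer: 15.04 Ω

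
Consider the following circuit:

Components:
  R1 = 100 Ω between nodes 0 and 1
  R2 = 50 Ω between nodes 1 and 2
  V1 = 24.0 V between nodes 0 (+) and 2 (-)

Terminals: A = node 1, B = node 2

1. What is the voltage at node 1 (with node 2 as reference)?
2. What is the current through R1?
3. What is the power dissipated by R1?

Nodal analysis, taking node 2 as the 0 V reference.
Source V1 fixes V_0 = 24 V.
KCL at each unknown node (sum of currents leaving = 0; resistances in Ω):
  Node 1: (V_1 - 24)/100 + (V_1 - 0)/50 = 0
Collecting terms: 0.03 × V_1 = 0.24  =>  V_1 = 8 V
Part 1:
  Read off the nodal solution: V_1 = 8 V
Part 2:
  I_R1 = (V_0 - V_1)/R1 = (24 - 8)/100 = 0.16 A
  Magnitude: I_R1 = 0.16 A
Part 3:
  I_R1 = (V_0 - V_1)/R1 = (24 - 8)/100 = 0.16 A
  P_R1 = I_R1² × R1 = (0.16)² × 100 = 2.56 W

Final answers:
1. V_1 = 8 V
2. I_R1 = 0.16 A
3. P_R1 = 2.56 W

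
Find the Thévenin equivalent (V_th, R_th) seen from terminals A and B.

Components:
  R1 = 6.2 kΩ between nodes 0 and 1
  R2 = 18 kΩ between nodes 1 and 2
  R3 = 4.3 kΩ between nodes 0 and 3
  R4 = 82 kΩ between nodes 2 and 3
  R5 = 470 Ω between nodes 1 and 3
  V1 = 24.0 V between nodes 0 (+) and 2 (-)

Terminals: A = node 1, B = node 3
Step 1 — V_th is the open-circuit voltage V_A - V_B (nothing connected across the terminals).
Nodal analysis, taking node 2 as the 0 V reference.
Source V1 fixes V_0 = 24 V.
KCL at each unknown node (sum of currents leaving = 0; resistances in Ω):
  Node 1: (V_1 - 24)/6200 + (V_1 - 0)/18000 + (V_1 - V_3)/470 = 0
  Node 3: (V_3 - 24)/4300 + (V_3 - 0)/82000 + (V_3 - V_1)/470 = 0
Collecting terms (coefficients in siemens):
  0.002345·V_1 - 0.002128·V_3 = 0.003871
  0.002372·V_3 - 0.002128·V_1 = 0.005581
Determinant D = (0.002345)(0.002372) - (-0.002128)(-0.002128) = 0.000001035
V_1 = [(0.003871)(0.002372) - (-0.002128)(0.005581)]/D = 20.34 V
V_3 = [(0.002345)(0.005581) - (0.003871)(-0.002128)]/D = 20.6 V
V_th = V_1 - V_3 = 20.34 - 20.6 = -0.2539 V
Step 2 — R_th: zero the source — replace V1 by a short circuit (node 2 merges into node 0) — and find the resistance seen between A (node 1) and B (node 3).
Reduce the network between node 1 (A) and node 3 (B) by series/parallel combination:
  Rp1 = R1 ‖ R2 (parallel, both between nodes 0 and 1) = 1/(1/6200 + 1/18000) = 4612 Ω
  Rp2 = R3 ‖ R4 (parallel, both between nodes 0 and 3) = 1/(1/4300 + 1/82000) = 4086 Ω
  Rs1 = Rp1 + Rp2 (series, joined only at node 0) = 4612 + 4086 = 8697 Ω
  Rp3 = R5 ‖ Rs1 (parallel, both between nodes 1 and 3) = 1/(1/470 + 1/8697) = 445.9 Ω
R_th = 445.9 Ω

Final answer: V_th = -0.2539 V, R_th = 445.9 Ω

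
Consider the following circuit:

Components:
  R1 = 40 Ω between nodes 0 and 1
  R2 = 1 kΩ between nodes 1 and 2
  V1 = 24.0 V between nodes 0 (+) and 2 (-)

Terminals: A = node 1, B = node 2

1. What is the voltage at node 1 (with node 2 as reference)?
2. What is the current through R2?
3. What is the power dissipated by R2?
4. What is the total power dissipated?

Nodal analysis, taking node 2 as the 0 V reference.
Source V1 fixes V_0 = 24 V.
KCL at each unknown node (sum of currents leaving = 0; resistances in Ω):
  Node 1: (V_1 - 24)/40 + (V_1 - 0)/1000 = 0
Collecting terms: 0.026 × V_1 = 0.6  =>  V_1 = 23.08 V
Part 1:
  Read off the nodal solution: V_1 = 23.08 V
Part 2:
  I_R2 = (V_1 - V_2)/R2 = (23.08 - 0)/1000 = 0.02308 A
  Magnitude: I_R2 = 0.02308 A
Part 3:
  I_R2 = (V_1 - V_2)/R2 = (23.08 - 0)/1000 = 0.02308 A
  P_R2 = I_R2² × R2 = (0.02308)² × 1000 = 0.5325 W
Part 4:
  Power in each resistor, P = (ΔV)²/R:
    P_R1 = (24 - 23.08)²/40 = 0.0213 W
    P_R2 = (23.08 - 0)²/1000 = 0.5325 W
  P_total = P_R1 + P_R2 = 0.5538 W

Final answers:
1. V_1 = 23.08 V
2. I_R2 = 0.02308 A
3. P_R2 = 0.5325 W
4. P_total = 0.5538 W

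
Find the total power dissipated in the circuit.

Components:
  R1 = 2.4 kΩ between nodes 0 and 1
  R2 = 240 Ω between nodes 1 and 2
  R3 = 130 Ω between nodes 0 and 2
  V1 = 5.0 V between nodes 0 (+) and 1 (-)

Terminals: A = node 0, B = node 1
Nodal analysis, taking node 1 as the 0 V reference.
Source V1 fixes V_0 = 5 V.
KCL at each unknown node (sum of currents leaving = 0; resistances in Ω):
  Node 2: (V_2 - 0)/240 + (V_2 - 5)/130 = 0
Collecting terms: 0.01186 × V_2 = 0.03846  =>  V_2 = 3.243 V
Power in each resistor, P = (ΔV)²/R:
  P_R1 = (5 - 0)²/2400 = 0.01042 W
  P_R2 = (0 - 3.243)²/240 = 0.04383 W
  P_R3 = (5 - 3.243)²/130 = 0.02374 W
P_total = P_R1 + P_R2 + P_R3 = 0.07798 W

Final answer: 0.07798 W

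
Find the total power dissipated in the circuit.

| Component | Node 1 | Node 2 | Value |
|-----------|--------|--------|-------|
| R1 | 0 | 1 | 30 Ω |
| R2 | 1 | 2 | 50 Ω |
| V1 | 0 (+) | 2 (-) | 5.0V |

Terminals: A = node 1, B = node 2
Nodal analysis, taking node 2 as the 0 V reference.
Source V1 fixes V_0 = 5 V.
KCL at each unknown node (sum of currents leaving = 0; resistances in Ω):
  Node 1: (V_1 - 5)/30 + (V_1 - 0)/50 = 0
Collecting terms: 0.05333 × V_1 = 0.1667  =>  V_1 = 3.125 V
Power in each resistor, P = (ΔV)²/R:
  P_R1 = (5 - 3.125)²/30 = 0.1172 W
  P_R2 = (3.125 - 0)²/50 = 0.1953 W
P_total = P_R1 + P_R2 = 0.3125 W

Final answer: 0.3125 W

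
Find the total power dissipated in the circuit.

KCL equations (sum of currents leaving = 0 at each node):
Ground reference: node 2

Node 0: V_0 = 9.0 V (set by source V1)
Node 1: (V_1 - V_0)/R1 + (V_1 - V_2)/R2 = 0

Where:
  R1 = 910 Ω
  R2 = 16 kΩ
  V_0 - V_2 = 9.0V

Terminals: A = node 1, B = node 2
Nodal analysis, taking node 2 as the 0 V reference.
Source V1 fixes V_0 = 9 V.
KCL at each unknown node (sum of currents leaving = 0; resistances in Ω):
  Node 1: (V_1 - 9)/910 + (V_1 - 0)/16000 = 0
Collecting terms: 0.001161 × V_1 = 0.00989  =>  V_1 = 8.516 V
Power in each resistor, P = (ΔV)²/R:
  P_R1 = (9 - 8.516)²/910 = 0.0002578 W
  P_R2 = (8.516 - 0)²/16000 = 0.004532 W
P_total = P_R1 + P_R2 = 0.00479 W

Final answer: 0.00479 W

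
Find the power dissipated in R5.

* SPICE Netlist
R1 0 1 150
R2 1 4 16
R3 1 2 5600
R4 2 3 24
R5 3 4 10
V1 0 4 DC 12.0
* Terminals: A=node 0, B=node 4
Nodal analysis, taking node 4 as the 0 V reference.
Source V1 fixes V_0 = 12 V.
KCL at each unknown node (sum of currents leaving = 0; resistances in Ω):
  Node 1: (V_1 - 12)/150 + (V_1 - 0)/16 + (V_1 - V_2)/5600 = 0
  Node 2: (V_2 - V_1)/5600 + (V_2 - V_3)/24 = 0
  Node 3: (V_3 - V_2)/24 + (V_3 - 0)/10 = 0
Collecting terms (coefficients in siemens):
  0.06935·V_1 - 0.0001786·V_2 = 0.08
  0.04185·V_2 - 0.0001786·V_1 - 0.04167·V_3 = 0
  0.1417·V_3 - 0.04167·V_2 = 0
Solving these 3 simultaneous equations (Gaussian elimination) gives:
  V_1 = 1.154 V, V_2 = 0.006962 V, V_3 = 0.002048 V
I_R5 = (V_3 - V_4)/R5 = (0.002048 - 0)/10 = 0.0002048 A
P_R5 = I_R5² × R5 = (0.0002048)² × 10 = 0.0000004193 W

Final answer: 4.193e-07 W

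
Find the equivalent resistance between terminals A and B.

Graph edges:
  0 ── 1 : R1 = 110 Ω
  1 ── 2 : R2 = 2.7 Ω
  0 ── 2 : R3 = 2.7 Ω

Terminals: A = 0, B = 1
Reduce the network between node 0 (A) and node 1 (B) by series/parallel combination:
  Rs1 = R3 + R2 (series, joined only at node 2) = 2.7 + 2.7 = 5.4 Ω
  Rp1 = R1 ‖ Rs1 (parallel, both between nodes 0 and 1) = 1/(1/110 + 1/5.4) = 5.147 Ω
R_eq = 5.147 Ω

Final answer: 5.147 Ω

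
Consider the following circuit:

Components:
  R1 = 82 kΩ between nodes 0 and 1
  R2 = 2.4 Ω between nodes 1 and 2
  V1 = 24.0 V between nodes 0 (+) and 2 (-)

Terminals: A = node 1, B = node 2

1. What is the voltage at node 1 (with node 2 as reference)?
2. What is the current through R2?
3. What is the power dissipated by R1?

Nodal analysis, taking node 2 as the 0 V reference.
Source V1 fixes V_0 = 24 V.
KCL at each unknown node (sum of currents leaving = 0; resistances in Ω):
  Node 1: (V_1 - 24)/82000 + (V_1 - 0)/2.4 = 0
Collecting terms: 0.4167 × V_1 = 0.0002927  =>  V_1 = 0.0007024 V
Part 1:
  Read off the nodal solution: V_1 = 0.0007024 V
Part 2:
  I_R2 = (V_1 - V_2)/R2 = (0.0007024 - 0)/2.4 = 0.0002927 A
  Magnitude: I_R2 = 0.0002927 A
Part 3:
  I_R1 = (V_0 - V_1)/R1 = (24 - 0.0007024)/82000 = 0.0002927 A
  P_R1 = I_R1² × R1 = (0.0002927)² × 82000 = 0.007024 W

Final answers:
1. V_1 = 0.0007024 V
2. I_R2 = 0.0002927 A
3. P_R1 = 0.007024 W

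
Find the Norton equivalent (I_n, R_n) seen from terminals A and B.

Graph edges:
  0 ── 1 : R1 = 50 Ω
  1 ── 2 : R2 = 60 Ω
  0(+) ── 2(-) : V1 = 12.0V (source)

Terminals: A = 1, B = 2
Find the Thévenin equivalent first; then I_n = V_th/R_th and R_n = R_th.
Step 1 — V_th is the open-circuit voltage V_A - V_B (nothing connected across the terminals).
Nodal analysis, taking node 2 as the 0 V reference.
Source V1 fixes V_0 = 12 V.
KCL at each unknown node (sum of currents leaving = 0; resistances in Ω):
  Node 1: (V_1 - 12)/50 + (V_1 - 0)/60 = 0
Collecting terms: 0.03667 × V_1 = 0.24  =>  V_1 = 6.545 V
V_th = V_1 - V_2 = 6.545 - 0 = 6.545 V
Step 2 — R_th: zero the source — replace V1 by a short circuit (node 2 merges into node 0) — and find the resistance seen between A (node 1) and B (node 0).
Reduce the network between node 1 (A) and node 0 (B) by series/parallel combination:
  Rp1 = R1 ‖ R2 (parallel, both between nodes 0 and 1) = 1/(1/50 + 1/60) = 27.27 Ω
R_th = 27.27 Ω
I_n = V_th/R_th = 6.545/27.27 = 0.24 A, and R_n = R_th = 27.27 Ω

Final answer: I_n = 0.24 A, R_n = 27.27 Ω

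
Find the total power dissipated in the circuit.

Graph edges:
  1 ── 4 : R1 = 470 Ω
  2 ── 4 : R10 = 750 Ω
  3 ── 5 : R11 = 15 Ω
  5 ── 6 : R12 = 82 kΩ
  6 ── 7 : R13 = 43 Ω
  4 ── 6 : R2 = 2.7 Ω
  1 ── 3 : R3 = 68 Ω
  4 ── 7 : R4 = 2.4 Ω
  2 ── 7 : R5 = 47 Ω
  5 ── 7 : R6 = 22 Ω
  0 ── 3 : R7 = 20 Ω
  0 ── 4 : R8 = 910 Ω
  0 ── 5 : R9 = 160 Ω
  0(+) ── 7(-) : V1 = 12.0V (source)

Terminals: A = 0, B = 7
Nodal analysis, taking node 7 as the 0 V reference.
Source V1 fixes V_0 = 12 V.
KCL at each unknown node (sum of currents leaving = 0; resistances in Ω):
  Node 1: (V_1 - V_4)/470 + (V_1 - V_3)/68 = 0
  Node 2: (V_2 - 0)/47 + (V_2 - V_4)/750 = 0
  Node 3: (V_3 - V_1)/68 + (V_3 - 12)/20 + (V_3 - V_5)/15 = 0
  Node 4: (V_4 - V_1)/470 + (V_4 - V_6)/2.7 + (V_4 - 0)/2.4 + (V_4 - 12)/910 + (V_4 - V_2)/750 = 0
  Node 5: (V_5 - 0)/22 + (V_5 - 12)/160 + (V_5 - V_3)/15 + (V_5 - V_6)/82000 = 0
  Node 6: (V_6 - V_4)/2.7 + (V_6 - V_5)/82000 + (V_6 - 0)/43 = 0
Collecting terms (coefficients in siemens):
  0.01683·V_1 - 0.01471·V_3 - 0.002128·V_4 = 0
  0.02261·V_2 - 0.001333·V_4 = 0
  0.1314·V_3 - 0.01471·V_1 - 0.06667·V_5 = 0.6
  0.7916·V_4 - 0.002128·V_1 - 0.001333·V_2 - 0.3704·V_6 = 0.01319
  0.1184·V_5 - 0.06667·V_3 - 0.0000122·V_6 = 0.075
  0.3936·V_6 - 0.3704·V_4 - 0.0000122·V_5 = 0
Solving these 6 simultaneous equations (Gaussian elimination) gives:
  V_1 = 6.937 V, V_2 = 0.003728 V, V_3 = 7.932 V, V_4 = 0.06321 V
  V_5 = 5.1 V, V_6 = 0.05963 V
Power in each resistor, P = (ΔV)²/R:
  P_R1 = (6.937 - 0.06321)²/470 = 0.1005 W
  P_R2 = (0.06321 - 0.05963)²/2.7 = 0.000004743 W
  P_R3 = (6.937 - 7.932)²/68 = 0.01455 W
  P_R4 = (0.06321 - 0)²/2.4 = 0.001665 W
  P_R5 = (0.003728 - 0)²/47 = 0.0000002957 W
  P_R6 = (5.1 - 0)²/22 = 1.182 W
  P_R7 = (12 - 7.932)²/20 = 0.8274 W
  P_R8 = (12 - 0.06321)²/910 = 0.1566 W
  P_R9 = (12 - 5.1)²/160 = 0.2975 W
  P_R10 = (0.003728 - 0.06321)²/750 = 0.000004718 W
  P_R11 = (7.932 - 5.1)²/15 = 0.5345 W
  P_R12 = (5.1 - 0.05963)²/82000 = 0.0003099 W
  P_R13 = (0.05963 - 0)²/43 = 0.0000827 W
P_total = P_R1 + P_R2 + P_R3 + P_R4 + P_R5 + P_R6 + P_R7 + P_R8 + P_R9 + P_R10 + P_R11 + P_R12 + P_R13 = 3.116 W

Final answer: 3.116 W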